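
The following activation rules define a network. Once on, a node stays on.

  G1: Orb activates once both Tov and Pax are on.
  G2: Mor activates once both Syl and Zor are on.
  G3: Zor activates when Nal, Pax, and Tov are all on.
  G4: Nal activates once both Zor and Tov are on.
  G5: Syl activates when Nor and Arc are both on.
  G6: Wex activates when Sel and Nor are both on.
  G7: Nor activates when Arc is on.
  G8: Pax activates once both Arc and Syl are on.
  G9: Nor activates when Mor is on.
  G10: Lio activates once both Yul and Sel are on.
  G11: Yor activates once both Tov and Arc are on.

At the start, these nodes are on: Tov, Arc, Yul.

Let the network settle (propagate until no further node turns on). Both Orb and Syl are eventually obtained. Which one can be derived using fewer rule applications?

Syl: G7: Arc on → Nor on. Nor and Arc are on, so Syl activates (G5). [2 rule applications]
Orb: Arc is on, so Nor activates (G7). Nor and Arc are on, so Syl activates (G5). G8: Arc and Syl on → Pax on. Tov and Pax are on, so Orb activates (G1). [4 rule applications]
Syl needs fewer.

Syl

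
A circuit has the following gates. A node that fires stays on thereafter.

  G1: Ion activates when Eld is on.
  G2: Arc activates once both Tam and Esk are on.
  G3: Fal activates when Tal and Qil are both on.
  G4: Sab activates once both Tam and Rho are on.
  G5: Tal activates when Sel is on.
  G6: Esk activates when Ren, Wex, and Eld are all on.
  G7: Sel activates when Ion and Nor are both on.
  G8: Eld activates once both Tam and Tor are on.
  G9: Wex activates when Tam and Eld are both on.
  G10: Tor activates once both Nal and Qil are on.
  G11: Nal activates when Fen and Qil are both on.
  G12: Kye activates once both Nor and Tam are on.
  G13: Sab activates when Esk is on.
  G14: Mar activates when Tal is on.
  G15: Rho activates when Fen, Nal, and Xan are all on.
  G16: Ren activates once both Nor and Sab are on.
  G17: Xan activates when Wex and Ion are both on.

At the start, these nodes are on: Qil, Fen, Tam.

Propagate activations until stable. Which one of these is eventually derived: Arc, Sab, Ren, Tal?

Fen and Qil are on, so Nal activates (G11).
G10: Nal and Qil on → Tor on.
Tam and Tor are on, so Eld activates (G8).
G9: Tam and Eld on → Wex on.
G1: Eld on → Ion on.
G17: Wex and Ion on → Xan on.
G15: Fen, Nal, and Xan on → Rho on.
G4: Tam and Rho on → Sab on.
Ren would need Nor and Sab (G16), but Nor never turns on. Arc would need Tam and Esk (G2), but Esk never turns on. Tal would need Sel (G5), but Sel never turns on.

Sab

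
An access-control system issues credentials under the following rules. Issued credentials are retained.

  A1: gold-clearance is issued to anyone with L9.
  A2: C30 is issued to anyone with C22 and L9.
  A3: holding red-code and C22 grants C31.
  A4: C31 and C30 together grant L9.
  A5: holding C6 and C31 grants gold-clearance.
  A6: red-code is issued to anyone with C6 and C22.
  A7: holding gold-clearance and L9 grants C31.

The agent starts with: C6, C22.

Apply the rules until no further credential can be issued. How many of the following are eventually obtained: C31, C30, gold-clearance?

Holding C6 and C22 grants red-code (A6).
Holding red-code and C22 grants C31 (A3).
Holding C6 and C31 grants gold-clearance (A5).
C31: reached.
C30 would need C22 and L9 (A2), but L9 is never granted.
gold-clearance: reached.
Reached: C31 and gold-clearance — 2 of the 3.

2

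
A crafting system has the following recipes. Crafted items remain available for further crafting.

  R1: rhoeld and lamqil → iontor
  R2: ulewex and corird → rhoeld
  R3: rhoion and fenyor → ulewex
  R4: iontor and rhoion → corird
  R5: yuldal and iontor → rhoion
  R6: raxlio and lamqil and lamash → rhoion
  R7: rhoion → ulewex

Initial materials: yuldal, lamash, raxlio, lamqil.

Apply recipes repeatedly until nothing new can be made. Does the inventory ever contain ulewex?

raxlio and lamqil and lamash → rhoion (R6).
Using R7, rhoion makes ulewex.

Yes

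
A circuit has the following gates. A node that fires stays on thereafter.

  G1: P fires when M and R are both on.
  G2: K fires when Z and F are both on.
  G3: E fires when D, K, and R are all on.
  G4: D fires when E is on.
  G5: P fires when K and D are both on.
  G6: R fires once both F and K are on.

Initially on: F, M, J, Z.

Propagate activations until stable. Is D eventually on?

No

D would need E (G4), but E never turns on.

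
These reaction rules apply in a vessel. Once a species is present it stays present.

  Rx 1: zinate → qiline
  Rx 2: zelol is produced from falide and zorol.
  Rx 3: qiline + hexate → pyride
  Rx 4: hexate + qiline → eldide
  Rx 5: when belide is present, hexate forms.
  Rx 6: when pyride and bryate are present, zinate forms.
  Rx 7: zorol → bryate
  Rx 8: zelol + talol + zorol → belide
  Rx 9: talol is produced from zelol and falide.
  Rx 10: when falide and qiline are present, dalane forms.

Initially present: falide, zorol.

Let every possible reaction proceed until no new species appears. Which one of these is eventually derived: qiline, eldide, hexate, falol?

hexate

falide and zorol present → zelol forms (Rx 2).
zelol and falide present → talol forms (Rx 9).
zelol, talol, and zorol present → belide forms (Rx 8).
belide present → hexate forms (Rx 5).
qiline would need zinate (Rx 1), but zinate never forms. eldide would need hexate and qiline (Rx 4), but qiline never forms. No rule produces falol, and it is not given.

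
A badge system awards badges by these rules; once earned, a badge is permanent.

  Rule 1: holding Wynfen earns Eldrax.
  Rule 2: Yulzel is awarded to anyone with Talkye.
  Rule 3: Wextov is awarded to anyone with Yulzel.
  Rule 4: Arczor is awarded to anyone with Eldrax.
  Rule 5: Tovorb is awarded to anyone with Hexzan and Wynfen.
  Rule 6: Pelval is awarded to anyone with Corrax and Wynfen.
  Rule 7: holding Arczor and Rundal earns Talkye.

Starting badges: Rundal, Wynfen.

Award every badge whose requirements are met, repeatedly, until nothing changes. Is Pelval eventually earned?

Pelval would need Corrax and Wynfen (Rule 6), but Corrax is never earned.

No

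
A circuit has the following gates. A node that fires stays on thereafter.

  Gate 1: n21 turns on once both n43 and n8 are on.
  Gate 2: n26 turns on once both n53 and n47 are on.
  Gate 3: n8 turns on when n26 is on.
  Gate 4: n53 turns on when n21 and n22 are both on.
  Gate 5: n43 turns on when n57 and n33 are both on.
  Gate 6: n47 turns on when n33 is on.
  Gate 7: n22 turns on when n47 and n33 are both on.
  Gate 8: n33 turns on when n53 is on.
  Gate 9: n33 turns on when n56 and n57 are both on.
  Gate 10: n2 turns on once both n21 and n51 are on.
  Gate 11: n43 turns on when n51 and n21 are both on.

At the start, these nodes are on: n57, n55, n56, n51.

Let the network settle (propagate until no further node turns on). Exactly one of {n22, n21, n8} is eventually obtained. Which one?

Gate 9: n56 and n57 on → n33 on.
n33 is on, so n47 turns on (Gate 6).
Gate 7: n47 and n33 on → n22 on.
n8 would need n26 (Gate 3), but n26 never turns on. n21 would need n43 and n8 (Gate 1), but n8 never turns on.

n22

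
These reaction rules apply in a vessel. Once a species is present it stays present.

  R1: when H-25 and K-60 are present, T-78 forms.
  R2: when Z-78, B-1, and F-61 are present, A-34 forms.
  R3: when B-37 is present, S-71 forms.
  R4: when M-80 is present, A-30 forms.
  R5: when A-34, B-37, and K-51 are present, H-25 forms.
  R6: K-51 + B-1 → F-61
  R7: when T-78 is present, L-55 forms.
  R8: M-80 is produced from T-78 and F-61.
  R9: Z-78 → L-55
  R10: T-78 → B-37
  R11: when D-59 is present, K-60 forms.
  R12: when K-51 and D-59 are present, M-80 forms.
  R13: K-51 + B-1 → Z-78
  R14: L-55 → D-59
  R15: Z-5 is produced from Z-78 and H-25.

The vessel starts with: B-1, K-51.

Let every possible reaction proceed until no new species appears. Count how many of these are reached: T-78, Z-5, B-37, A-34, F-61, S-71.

K-51 and B-1 present → F-61 forms (R6).
K-51 and B-1 present → Z-78 forms (R13).
Z-78, B-1, and F-61 present → A-34 forms (R2).
T-78 would need H-25 and K-60 (R1), but H-25 never forms.
Z-5 would need Z-78 and H-25 (R15), but H-25 never forms.
B-37 would need T-78 (R10), but T-78 never forms.
A-34: reached.
F-61: reached.
S-71 would need B-37 (R3), but B-37 never forms.
Reached: A-34 and F-61 — 2 of the 6.

2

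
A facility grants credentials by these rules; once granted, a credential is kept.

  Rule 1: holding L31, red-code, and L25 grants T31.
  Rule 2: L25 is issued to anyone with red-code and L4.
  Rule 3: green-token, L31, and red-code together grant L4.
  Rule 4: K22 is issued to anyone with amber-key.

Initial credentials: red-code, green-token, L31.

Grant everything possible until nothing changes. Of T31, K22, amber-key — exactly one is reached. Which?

Holding green-token, L31, and red-code grants L4 (Rule 3).
Holding red-code and L4 grants L25 (Rule 2).
Holding L31, red-code, and L25 grants T31 (Rule 1).
No rule produces amber-key, and it is not given. K22 would need amber-key (Rule 4), but amber-key is never granted.

T31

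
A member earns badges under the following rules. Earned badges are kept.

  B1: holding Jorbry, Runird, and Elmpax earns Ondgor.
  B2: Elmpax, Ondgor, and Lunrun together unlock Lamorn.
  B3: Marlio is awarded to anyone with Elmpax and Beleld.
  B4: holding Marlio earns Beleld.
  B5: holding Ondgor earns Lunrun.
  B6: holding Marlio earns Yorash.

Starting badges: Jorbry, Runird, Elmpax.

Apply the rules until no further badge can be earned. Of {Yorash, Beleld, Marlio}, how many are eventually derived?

0

Yorash would need Marlio (B6), but Marlio is never earned.
Beleld would need Marlio (B4), but Marlio is never earned.
Marlio would need Elmpax and Beleld (B3), but Beleld is never earned.
None of the 3 are reached.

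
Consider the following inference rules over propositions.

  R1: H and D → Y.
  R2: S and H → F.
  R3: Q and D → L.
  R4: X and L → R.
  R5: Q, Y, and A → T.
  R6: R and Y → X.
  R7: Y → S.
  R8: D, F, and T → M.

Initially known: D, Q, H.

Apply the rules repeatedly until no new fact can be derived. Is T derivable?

T would need Q, Y, and A (R5), but A is never established.

No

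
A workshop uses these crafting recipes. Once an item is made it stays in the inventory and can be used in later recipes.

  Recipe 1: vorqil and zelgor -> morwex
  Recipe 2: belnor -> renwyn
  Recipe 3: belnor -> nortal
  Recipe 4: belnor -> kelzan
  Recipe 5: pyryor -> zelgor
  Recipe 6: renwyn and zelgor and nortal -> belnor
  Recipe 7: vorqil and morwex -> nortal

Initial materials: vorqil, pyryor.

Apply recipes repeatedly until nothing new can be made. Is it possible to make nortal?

Yes

pyryor -> zelgor (Recipe 5).
vorqil and zelgor -> morwex (Recipe 1).
vorqil and morwex -> nortal (Recipe 7).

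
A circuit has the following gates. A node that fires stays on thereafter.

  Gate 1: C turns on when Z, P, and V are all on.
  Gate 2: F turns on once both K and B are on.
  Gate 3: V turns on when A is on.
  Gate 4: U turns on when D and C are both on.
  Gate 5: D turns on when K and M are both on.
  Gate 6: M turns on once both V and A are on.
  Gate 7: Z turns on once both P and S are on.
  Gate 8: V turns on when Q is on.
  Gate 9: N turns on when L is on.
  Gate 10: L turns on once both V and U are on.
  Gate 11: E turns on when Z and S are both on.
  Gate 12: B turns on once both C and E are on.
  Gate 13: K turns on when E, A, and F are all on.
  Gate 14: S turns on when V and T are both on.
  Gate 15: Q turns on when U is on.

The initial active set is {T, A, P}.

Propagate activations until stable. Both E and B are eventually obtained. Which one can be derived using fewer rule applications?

E: A is on, so V turns on (Gate 3). V and T are on, so S turns on (Gate 14). Gate 7: P and S on → Z on. Z and S are on, so E turns on (Gate 11). [4 rule applications]
B: A is on, so V turns on (Gate 3). Gate 14: V and T on → S on. Gate 7: P and S on → Z on. Gate 11: Z and S on → E on. Gate 1: Z, P, and V on → C on. C and E are on, so B turns on (Gate 12). [6 rule applications]
E needs fewer.

E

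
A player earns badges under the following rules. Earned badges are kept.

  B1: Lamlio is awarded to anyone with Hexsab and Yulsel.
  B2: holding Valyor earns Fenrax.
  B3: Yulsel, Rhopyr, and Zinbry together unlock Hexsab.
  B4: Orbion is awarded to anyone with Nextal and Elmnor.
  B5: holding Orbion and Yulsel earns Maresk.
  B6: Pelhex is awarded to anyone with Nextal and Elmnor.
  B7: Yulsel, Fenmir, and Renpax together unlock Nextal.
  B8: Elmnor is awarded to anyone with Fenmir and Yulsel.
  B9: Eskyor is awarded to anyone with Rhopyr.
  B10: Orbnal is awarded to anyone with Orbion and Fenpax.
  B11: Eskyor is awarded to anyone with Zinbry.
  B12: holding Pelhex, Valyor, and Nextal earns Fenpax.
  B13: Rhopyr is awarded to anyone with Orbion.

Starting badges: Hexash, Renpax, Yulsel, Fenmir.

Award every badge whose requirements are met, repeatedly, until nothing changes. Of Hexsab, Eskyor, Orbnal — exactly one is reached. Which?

Eskyor

With Fenmir and Yulsel, Elmnor is earned (B8).
With Yulsel, Fenmir, and Renpax, Nextal is earned (B7).
With Nextal and Elmnor, Orbion is earned (B4).
With Orbion, Rhopyr is earned (B13).
With Rhopyr, Eskyor is earned (B9).
Orbnal would need Orbion and Fenpax (B10), but Fenpax is never earned. Hexsab would need Yulsel, Rhopyr, and Zinbry (B3), but Zinbry is never earned.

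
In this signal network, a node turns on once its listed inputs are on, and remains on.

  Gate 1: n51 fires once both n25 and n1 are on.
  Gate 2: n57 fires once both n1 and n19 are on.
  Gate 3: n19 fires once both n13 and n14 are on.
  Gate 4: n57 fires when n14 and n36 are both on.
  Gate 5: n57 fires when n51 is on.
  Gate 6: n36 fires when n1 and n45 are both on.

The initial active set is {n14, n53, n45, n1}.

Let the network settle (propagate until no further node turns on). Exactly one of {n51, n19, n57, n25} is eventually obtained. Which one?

n57

Gate 6: n1 and n45 on → n36 on.
Gate 4: n14 and n36 on → n57 on.
n19 would need n13 and n14 (Gate 3), but n13 never turns on. n51 would need n25 and n1 (Gate 1), but n25 never turns on. No rule produces n25, and it is not given.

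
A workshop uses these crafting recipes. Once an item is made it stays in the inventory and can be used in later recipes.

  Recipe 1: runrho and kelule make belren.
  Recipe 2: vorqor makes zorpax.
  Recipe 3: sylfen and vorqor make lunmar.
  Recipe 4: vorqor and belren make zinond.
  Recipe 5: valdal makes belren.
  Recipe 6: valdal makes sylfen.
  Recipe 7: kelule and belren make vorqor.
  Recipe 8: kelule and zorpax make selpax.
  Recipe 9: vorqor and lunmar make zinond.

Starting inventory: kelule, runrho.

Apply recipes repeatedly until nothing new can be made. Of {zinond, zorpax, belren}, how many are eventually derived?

3

Using Recipe 1, runrho and kelule make belren.
Using Recipe 7, kelule and belren make vorqor.
vorqor and belren → zinond (Recipe 4).
vorqor → zorpax (Recipe 2).
zinond: reached.
zorpax: reached.
belren: reached.
All 3 are reached.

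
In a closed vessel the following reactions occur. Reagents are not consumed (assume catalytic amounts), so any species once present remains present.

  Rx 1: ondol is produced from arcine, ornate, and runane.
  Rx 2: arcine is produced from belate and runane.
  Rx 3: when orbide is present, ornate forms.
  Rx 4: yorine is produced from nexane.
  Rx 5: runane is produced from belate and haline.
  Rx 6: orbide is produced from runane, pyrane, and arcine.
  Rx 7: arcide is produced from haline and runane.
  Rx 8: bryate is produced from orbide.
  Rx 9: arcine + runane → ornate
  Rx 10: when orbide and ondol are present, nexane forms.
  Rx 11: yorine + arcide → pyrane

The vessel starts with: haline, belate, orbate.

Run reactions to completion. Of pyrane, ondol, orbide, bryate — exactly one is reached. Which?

ondol

belate and haline present → runane forms (Rx 5).
belate and runane present → arcine forms (Rx 2).
arcine and runane present → ornate forms (Rx 9).
arcine, ornate, and runane present → ondol forms (Rx 1).
orbide would need runane, pyrane, and arcine (Rx 6), but pyrane never forms. bryate would need orbide (Rx 8), but orbide never forms. pyrane would need yorine and arcide (Rx 11), but yorine never forms.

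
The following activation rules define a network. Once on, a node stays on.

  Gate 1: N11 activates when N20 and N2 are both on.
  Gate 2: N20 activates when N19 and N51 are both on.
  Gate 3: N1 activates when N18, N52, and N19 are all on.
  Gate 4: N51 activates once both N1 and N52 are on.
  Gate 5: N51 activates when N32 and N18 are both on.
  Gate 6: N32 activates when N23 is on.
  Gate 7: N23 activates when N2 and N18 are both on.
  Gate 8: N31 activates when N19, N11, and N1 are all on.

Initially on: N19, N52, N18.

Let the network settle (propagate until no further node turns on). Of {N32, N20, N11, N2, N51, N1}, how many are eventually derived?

3

Gate 3: N18, N52, and N19 on → N1 on.
Gate 4: N1 and N52 on → N51 on.
N19 and N51 are on, so N20 activates (Gate 2).
N32 would need N23 (Gate 6), but N23 never turns on.
N20: reached.
N11 would need N20 and N2 (Gate 1), but N2 never turns on.
No rule produces N2, and it is not given.
N51: reached.
N1: reached.
Reached: N20, N51, and N1 — 3 of the 6.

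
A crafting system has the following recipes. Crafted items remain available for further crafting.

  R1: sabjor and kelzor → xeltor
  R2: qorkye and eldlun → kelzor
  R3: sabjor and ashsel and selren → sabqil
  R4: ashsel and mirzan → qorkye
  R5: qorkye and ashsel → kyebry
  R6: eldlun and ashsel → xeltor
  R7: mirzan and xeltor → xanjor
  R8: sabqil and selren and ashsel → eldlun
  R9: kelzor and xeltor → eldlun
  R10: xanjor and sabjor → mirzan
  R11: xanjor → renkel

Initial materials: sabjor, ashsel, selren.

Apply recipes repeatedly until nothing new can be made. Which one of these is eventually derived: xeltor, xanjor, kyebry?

xeltor

Using R3, sabjor, ashsel, and selren make sabqil.
sabqil and selren and ashsel → eldlun (R8).
Using R6, eldlun and ashsel make xeltor.
xanjor would need mirzan and xeltor (R7), but mirzan is never obtained. kyebry would need qorkye and ashsel (R5), but qorkye is never obtained.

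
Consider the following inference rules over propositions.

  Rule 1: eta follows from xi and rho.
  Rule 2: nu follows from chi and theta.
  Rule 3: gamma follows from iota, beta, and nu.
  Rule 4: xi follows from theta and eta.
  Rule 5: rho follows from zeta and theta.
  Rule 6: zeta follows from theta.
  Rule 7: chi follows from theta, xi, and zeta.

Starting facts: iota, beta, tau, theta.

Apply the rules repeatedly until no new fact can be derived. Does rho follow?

Yes

theta holds, so zeta follows (Rule 6).
zeta and theta hold, so rho follows (Rule 5).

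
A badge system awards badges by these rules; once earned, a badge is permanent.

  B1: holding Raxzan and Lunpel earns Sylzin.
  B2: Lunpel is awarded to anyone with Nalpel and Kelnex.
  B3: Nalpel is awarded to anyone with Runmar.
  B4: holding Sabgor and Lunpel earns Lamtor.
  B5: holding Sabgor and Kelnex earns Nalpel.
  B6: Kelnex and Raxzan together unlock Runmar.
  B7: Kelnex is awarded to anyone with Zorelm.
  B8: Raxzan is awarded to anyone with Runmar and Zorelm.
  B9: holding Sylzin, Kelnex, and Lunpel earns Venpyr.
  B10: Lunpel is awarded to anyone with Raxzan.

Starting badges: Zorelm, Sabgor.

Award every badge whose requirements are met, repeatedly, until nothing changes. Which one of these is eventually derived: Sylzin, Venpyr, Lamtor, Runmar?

With Zorelm, Kelnex is earned (B7).
With Sabgor and Kelnex, Nalpel is earned (B5).
With Nalpel and Kelnex, Lunpel is earned (B2).
With Sabgor and Lunpel, Lamtor is earned (B4).
Sylzin would need Raxzan and Lunpel (B1), but Raxzan is never earned. Runmar would need Kelnex and Raxzan (B6), but Raxzan is never earned. Venpyr would need Sylzin, Kelnex, and Lunpel (B9), but Sylzin is never earned.

Lamtor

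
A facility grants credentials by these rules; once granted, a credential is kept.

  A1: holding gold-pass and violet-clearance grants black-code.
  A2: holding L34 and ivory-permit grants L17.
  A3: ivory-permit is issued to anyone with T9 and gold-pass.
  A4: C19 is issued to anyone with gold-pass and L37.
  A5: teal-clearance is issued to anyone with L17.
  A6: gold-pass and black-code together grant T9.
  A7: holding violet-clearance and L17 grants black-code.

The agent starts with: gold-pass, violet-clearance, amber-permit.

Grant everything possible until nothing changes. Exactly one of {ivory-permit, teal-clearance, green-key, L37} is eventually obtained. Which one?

ivory-permit

Holding gold-pass and violet-clearance grants black-code (A1).
Holding gold-pass and black-code grants T9 (A6).
Holding T9 and gold-pass grants ivory-permit (A3).
No rule produces L37, and it is not given. teal-clearance would need L17 (A5), but L17 is never granted. No rule produces green-key, and it is not given.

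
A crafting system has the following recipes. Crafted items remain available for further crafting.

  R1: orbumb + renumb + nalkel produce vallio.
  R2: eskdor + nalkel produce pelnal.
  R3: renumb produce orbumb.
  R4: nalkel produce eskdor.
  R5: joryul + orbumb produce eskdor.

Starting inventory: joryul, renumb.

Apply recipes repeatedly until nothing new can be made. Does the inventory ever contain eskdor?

Using R3, renumb makes orbumb.
Using R5, joryul and orbumb make eskdor.

Yes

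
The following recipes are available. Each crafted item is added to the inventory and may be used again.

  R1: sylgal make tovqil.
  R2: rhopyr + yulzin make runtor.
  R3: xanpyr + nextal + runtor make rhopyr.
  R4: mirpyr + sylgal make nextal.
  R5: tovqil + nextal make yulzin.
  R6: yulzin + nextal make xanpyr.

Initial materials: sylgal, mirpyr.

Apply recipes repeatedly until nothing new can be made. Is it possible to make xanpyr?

Using R4, mirpyr and sylgal make nextal.
Using R1, sylgal makes tovqil.
tovqil + nextal → yulzin (R5).
Using R6, yulzin and nextal make xanpyr.

Yes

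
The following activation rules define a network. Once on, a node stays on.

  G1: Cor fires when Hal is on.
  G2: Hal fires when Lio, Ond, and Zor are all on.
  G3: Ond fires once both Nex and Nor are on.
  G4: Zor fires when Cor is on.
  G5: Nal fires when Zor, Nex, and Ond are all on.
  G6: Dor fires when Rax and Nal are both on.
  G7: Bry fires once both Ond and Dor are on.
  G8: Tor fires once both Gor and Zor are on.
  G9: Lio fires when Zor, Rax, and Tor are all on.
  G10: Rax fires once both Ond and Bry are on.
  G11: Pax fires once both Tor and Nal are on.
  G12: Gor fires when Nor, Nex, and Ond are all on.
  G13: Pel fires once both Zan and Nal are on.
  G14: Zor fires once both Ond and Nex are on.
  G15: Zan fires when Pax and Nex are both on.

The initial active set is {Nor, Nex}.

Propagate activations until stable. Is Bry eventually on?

No

Bry would need Ond and Dor (G7), but Dor never turns on.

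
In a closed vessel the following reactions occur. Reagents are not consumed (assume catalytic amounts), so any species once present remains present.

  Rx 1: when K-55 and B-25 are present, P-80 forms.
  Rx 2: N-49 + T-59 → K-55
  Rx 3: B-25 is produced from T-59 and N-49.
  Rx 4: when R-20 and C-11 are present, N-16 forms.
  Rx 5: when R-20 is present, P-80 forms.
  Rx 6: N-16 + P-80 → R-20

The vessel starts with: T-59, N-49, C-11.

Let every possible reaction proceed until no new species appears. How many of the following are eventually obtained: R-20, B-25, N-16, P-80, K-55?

N-49 and T-59 present → K-55 forms (Rx 2).
T-59 and N-49 present → B-25 forms (Rx 3).
K-55 and B-25 present → P-80 forms (Rx 1).
R-20 would need N-16 and P-80 (Rx 6), but N-16 never forms.
B-25: reached.
N-16 would need R-20 and C-11 (Rx 4), but R-20 never forms.
P-80: reached.
K-55: reached.
Reached: B-25, P-80, and K-55 — 3 of the 5.

3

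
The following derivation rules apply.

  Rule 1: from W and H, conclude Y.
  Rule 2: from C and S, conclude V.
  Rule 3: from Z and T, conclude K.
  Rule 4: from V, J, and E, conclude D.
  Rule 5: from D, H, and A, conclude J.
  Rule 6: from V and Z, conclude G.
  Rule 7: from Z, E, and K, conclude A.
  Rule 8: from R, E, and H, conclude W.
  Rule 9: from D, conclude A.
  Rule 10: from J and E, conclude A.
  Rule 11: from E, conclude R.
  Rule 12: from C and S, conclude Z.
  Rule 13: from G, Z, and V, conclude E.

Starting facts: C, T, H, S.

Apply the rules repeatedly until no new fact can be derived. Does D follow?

D would need V, J, and E (Rule 4), but J is never established.

No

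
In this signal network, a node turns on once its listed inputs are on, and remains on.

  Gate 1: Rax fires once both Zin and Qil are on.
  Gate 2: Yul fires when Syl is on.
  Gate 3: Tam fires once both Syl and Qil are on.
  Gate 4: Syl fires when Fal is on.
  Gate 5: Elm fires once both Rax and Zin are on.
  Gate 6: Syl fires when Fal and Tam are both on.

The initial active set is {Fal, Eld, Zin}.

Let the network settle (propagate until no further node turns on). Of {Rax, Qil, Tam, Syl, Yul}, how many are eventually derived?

2

Gate 4: Fal on → Syl on.
Gate 2: Syl on → Yul on.
Rax would need Zin and Qil (Gate 1), but Qil never turns on.
No rule produces Qil, and it is not given.
Tam would need Syl and Qil (Gate 3), but Qil never turns on.
Syl: reached.
Yul: reached.
Reached: Syl and Yul — 2 of the 5.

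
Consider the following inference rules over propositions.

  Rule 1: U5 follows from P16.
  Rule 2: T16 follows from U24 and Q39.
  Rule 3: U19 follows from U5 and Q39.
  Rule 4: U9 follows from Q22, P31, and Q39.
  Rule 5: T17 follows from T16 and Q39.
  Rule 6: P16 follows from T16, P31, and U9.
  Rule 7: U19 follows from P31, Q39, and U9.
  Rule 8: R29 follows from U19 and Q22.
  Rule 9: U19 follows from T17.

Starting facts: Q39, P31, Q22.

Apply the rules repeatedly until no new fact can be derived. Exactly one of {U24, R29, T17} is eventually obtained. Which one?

Q22, P31, and Q39 hold, so U9 follows (Rule 4).
From P31, Q39, and U9, Rule 7 gives U19.
From U19 and Q22, Rule 8 gives R29.
T17 would need T16 and Q39 (Rule 5), but T16 is never established. No rule produces U24, and it is not given.

R29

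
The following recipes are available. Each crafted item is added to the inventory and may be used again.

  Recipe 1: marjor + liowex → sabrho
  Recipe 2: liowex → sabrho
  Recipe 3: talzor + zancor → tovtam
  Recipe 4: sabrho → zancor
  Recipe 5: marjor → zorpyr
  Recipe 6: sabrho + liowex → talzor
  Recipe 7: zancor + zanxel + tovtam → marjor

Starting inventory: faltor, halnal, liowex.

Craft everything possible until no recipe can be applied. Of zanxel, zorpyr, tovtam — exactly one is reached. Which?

tovtam

Using Recipe 2, liowex makes sabrho.
Using Recipe 6, sabrho and liowex make talzor.
sabrho → zancor (Recipe 4).
Using Recipe 3, talzor and zancor make tovtam.
No rule produces zanxel, and it is not given. zorpyr would need marjor (Recipe 5), but marjor is never obtained.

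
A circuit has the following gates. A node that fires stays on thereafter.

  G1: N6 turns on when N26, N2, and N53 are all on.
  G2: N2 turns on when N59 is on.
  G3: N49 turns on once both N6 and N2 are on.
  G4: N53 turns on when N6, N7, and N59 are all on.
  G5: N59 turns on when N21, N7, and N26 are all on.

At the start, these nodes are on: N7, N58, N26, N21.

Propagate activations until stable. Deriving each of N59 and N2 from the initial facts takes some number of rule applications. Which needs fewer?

N59

N59: G5: N21, N7, and N26 on → N59 on. [1 rule application]
N2: N21, N7, and N26 are on, so N59 turns on (G5). G2: N59 on → N2 on. [2 rule applications]
N59 needs fewer.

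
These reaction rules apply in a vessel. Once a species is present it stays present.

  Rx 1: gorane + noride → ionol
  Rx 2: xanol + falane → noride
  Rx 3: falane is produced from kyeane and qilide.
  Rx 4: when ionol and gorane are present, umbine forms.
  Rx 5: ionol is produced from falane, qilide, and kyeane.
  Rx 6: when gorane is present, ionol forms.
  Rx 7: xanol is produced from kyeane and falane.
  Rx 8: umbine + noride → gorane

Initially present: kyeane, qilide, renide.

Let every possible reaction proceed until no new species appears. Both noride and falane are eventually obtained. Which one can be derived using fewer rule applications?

falane

falane: kyeane and qilide present → falane forms (Rx 3). [1 rule application]
noride: kyeane and qilide present → falane forms (Rx 3). kyeane and falane present → xanol forms (Rx 7). xanol and falane present → noride forms (Rx 2). [3 rule applications]
falane needs fewer.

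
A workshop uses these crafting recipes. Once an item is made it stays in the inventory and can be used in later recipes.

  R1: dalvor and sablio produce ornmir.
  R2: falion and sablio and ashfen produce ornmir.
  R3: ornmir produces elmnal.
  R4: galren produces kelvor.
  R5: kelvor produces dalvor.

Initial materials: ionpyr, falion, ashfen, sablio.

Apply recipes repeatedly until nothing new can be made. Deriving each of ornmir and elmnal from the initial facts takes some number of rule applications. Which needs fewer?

ornmir

ornmir: Using R2, falion, sablio, and ashfen make ornmir. [1 rule application]
elmnal: Using R2, falion, sablio, and ashfen make ornmir. Using R3, ornmir makes elmnal. [2 rule applications]
ornmir needs fewer.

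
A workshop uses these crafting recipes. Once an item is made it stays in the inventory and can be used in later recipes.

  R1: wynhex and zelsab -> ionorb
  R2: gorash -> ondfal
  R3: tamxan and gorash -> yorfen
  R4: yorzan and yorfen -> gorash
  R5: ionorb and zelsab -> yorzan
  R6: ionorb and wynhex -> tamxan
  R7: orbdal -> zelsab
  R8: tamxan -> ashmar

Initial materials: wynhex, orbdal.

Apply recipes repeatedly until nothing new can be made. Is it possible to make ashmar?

Yes

orbdal -> zelsab (R7).
wynhex and zelsab -> ionorb (R1).
Using R6, ionorb and wynhex make tamxan.
Using R8, tamxan makes ashmar.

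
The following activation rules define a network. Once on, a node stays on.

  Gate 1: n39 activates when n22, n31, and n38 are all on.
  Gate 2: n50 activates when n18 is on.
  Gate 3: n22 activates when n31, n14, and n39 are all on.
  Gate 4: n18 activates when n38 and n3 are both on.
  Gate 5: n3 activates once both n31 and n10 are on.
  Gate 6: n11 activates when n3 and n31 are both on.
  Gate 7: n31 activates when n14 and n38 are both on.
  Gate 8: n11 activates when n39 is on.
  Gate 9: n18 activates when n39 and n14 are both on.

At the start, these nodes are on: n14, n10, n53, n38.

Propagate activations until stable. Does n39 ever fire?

n39 would need n22, n31, and n38 (Gate 1), but n22 never turns on.

No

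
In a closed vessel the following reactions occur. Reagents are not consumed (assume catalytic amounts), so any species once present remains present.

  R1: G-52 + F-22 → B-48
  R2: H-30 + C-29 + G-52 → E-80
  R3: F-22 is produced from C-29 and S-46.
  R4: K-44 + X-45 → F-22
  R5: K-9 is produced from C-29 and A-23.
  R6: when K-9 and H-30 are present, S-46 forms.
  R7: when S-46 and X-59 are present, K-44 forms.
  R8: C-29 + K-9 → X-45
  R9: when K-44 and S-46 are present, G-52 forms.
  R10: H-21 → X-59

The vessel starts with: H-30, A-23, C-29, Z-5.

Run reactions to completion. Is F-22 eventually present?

C-29 and A-23 present → K-9 forms (R5).
K-9 and H-30 present → S-46 forms (R6).
C-29 and S-46 present → F-22 forms (R3).

Yes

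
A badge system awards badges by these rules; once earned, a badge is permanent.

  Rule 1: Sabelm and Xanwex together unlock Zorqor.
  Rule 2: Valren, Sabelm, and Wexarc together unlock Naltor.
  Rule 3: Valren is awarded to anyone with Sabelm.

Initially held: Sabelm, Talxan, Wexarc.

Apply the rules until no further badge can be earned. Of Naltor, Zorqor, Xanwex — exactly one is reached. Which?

Naltor

With Sabelm, Valren is earned (Rule 3).
With Valren, Sabelm, and Wexarc, Naltor is earned (Rule 2).
No rule produces Xanwex, and it is not given. Zorqor would need Sabelm and Xanwex (Rule 1), but Xanwex is never earned.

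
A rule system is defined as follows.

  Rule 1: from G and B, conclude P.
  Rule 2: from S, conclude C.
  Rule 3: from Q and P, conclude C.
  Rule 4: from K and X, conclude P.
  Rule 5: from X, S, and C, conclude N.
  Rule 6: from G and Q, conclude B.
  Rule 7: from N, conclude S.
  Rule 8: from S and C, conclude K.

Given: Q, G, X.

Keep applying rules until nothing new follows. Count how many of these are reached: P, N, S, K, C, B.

From G and Q, Rule 6 gives B.
G and B hold, so P follows (Rule 1).
Q and P hold, so C follows (Rule 3).
P: reached.
N would need X, S, and C (Rule 5), but S is never established.
S would need N (Rule 7), but N is never established.
K would need S and C (Rule 8), but S is never established.
C: reached.
B: reached.
Reached: P, C, and B — 3 of the 6.

3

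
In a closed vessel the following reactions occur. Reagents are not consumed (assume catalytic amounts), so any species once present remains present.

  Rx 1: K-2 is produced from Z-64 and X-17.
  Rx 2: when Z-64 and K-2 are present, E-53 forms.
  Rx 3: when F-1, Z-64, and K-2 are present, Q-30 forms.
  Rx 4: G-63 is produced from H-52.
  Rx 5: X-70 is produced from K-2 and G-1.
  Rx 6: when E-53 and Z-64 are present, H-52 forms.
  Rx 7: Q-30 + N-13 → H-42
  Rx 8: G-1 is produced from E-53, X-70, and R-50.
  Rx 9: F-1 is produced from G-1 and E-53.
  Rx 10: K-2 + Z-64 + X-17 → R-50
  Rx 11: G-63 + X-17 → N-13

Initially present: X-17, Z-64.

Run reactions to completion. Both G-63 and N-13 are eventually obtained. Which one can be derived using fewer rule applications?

G-63

G-63: Z-64 and X-17 present → K-2 forms (Rx 1). Z-64 and K-2 present → E-53 forms (Rx 2). E-53 and Z-64 present → H-52 forms (Rx 6). H-52 present → G-63 forms (Rx 4). [4 rule applications]
N-13: Z-64 and X-17 present → K-2 forms (Rx 1). Z-64 and K-2 present → E-53 forms (Rx 2). E-53 and Z-64 present → H-52 forms (Rx 6). H-52 present → G-63 forms (Rx 4). G-63 and X-17 present → N-13 forms (Rx 11). [5 rule applications]
G-63 needs fewer.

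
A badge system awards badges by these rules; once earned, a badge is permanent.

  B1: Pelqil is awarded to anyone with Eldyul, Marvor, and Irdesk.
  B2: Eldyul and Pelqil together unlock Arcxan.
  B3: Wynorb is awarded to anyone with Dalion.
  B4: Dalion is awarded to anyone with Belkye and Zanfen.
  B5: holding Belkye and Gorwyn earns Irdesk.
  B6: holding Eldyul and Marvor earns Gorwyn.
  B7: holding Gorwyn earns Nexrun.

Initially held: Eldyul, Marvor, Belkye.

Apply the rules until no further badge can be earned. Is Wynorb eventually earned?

Wynorb would need Dalion (B3), but Dalion is never earned.

No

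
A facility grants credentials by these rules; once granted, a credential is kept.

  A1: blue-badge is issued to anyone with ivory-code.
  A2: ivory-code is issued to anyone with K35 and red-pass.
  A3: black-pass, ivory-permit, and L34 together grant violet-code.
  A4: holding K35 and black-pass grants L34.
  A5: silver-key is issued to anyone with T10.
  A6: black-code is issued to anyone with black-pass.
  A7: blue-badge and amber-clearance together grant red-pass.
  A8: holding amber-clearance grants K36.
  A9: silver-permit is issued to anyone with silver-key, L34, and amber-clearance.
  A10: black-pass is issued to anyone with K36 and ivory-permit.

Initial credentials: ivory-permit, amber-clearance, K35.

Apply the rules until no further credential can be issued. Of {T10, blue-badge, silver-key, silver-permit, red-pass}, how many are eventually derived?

No rule produces T10, and it is not given.
blue-badge would need ivory-code (A1), but ivory-code is never granted.
silver-key would need T10 (A5), but T10 is never granted.
silver-permit would need silver-key, L34, and amber-clearance (A9), but silver-key is never granted.
red-pass would need blue-badge and amber-clearance (A7), but blue-badge is never granted.
None of the 5 are reached.

0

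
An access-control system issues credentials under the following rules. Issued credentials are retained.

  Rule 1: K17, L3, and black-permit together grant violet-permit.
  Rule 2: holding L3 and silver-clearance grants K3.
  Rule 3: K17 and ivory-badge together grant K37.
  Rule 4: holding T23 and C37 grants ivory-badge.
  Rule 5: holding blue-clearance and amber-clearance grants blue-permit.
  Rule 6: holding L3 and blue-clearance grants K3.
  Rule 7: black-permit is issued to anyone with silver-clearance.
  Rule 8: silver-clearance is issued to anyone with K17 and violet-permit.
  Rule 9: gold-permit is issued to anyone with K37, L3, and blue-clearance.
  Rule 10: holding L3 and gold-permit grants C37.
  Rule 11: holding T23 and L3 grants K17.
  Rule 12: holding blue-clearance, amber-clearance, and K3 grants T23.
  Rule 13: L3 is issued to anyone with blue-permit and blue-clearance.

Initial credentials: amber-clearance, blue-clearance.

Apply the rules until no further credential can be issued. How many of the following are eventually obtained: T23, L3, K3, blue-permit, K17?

5

Holding blue-clearance and amber-clearance grants blue-permit (Rule 5).
Holding blue-permit and blue-clearance grants L3 (Rule 13).
Holding L3 and blue-clearance grants K3 (Rule 6).
Holding blue-clearance, amber-clearance, and K3 grants T23 (Rule 12).
Holding T23 and L3 grants K17 (Rule 11).
T23: reached.
L3: reached.
K3: reached.
blue-permit: reached.
K17: reached.
All 5 are reached.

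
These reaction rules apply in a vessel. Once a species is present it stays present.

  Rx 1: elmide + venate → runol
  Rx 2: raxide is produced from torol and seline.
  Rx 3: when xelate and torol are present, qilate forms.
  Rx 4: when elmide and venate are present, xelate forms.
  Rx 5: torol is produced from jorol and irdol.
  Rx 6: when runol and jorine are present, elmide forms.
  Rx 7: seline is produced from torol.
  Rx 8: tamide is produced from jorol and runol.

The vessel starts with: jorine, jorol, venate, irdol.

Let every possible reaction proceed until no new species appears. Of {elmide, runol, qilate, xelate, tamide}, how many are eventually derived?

0

elmide would need runol and jorine (Rx 6), but runol never forms.
runol would need elmide and venate (Rx 1), but elmide never forms.
qilate would need xelate and torol (Rx 3), but xelate never forms.
xelate would need elmide and venate (Rx 4), but elmide never forms.
tamide would need jorol and runol (Rx 8), but runol never forms.
None of the 5 are reached.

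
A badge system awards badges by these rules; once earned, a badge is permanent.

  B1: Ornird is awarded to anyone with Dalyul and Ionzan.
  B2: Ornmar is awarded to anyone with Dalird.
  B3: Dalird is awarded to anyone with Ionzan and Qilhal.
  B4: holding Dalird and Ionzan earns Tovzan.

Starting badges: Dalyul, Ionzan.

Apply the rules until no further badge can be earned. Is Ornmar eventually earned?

Ornmar would need Dalird (B2), but Dalird is never earned.

No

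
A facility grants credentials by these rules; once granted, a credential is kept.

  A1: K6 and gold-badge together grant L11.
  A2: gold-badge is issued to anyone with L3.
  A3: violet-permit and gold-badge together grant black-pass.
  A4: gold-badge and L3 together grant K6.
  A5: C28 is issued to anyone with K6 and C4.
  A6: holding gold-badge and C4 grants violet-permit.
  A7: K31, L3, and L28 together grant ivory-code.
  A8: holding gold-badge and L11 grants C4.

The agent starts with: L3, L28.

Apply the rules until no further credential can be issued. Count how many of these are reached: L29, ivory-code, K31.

0

No rule produces L29, and it is not given.
ivory-code would need K31, L3, and L28 (A7), but K31 is never granted.
No rule produces K31, and it is not given.
None of the 3 are reached.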